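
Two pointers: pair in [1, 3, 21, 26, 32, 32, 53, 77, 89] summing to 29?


lo=0(1)+hi=8(89)=90
lo=0(1)+hi=7(77)=78
lo=0(1)+hi=6(53)=54
lo=0(1)+hi=5(32)=33
lo=0(1)+hi=4(32)=33
lo=0(1)+hi=3(26)=27
lo=1(3)+hi=3(26)=29

Yes: 3+26=29


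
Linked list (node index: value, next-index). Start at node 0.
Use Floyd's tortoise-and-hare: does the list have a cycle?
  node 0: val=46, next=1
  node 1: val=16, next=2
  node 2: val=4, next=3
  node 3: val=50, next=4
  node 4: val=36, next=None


Floyd's tortoise (slow, +1) and hare (fast, +2):
  init: slow=0, fast=0
  step 1: slow=1, fast=2
  step 2: slow=2, fast=4
  step 3: fast -> None, no cycle

Cycle: no


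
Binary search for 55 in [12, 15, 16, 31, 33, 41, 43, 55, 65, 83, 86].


Step 1: lo=0, hi=10, mid=5, val=41
Step 2: lo=6, hi=10, mid=8, val=65
Step 3: lo=6, hi=7, mid=6, val=43
Step 4: lo=7, hi=7, mid=7, val=55

Found at index 7


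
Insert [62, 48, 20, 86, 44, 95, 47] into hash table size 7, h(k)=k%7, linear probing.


Insert 62: h=6 -> slot 6
Insert 48: h=6, 1 probes -> slot 0
Insert 20: h=6, 2 probes -> slot 1
Insert 86: h=2 -> slot 2
Insert 44: h=2, 1 probes -> slot 3
Insert 95: h=4 -> slot 4
Insert 47: h=5 -> slot 5

Table: [48, 20, 86, 44, 95, 47, 62]


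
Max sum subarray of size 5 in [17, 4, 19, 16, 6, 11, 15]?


[0:5]: 62
[1:6]: 56
[2:7]: 67

Max: 67 at [2:7]


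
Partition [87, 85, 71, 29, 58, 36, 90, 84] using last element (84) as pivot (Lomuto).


Pivot: 84
  71 <= 84: swap -> [71, 85, 87, 29, 58, 36, 90, 84]
  29 <= 84: swap -> [71, 29, 87, 85, 58, 36, 90, 84]
  58 <= 84: swap -> [71, 29, 58, 85, 87, 36, 90, 84]
  36 <= 84: swap -> [71, 29, 58, 36, 87, 85, 90, 84]
Place pivot at 4: [71, 29, 58, 36, 84, 85, 90, 87]

Partitioned: [71, 29, 58, 36, 84, 85, 90, 87]


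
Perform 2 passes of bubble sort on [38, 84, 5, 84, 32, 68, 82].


Initial: [38, 84, 5, 84, 32, 68, 82]
Pass 1: [38, 5, 84, 32, 68, 82, 84] (4 swaps)
Pass 2: [5, 38, 32, 68, 82, 84, 84] (4 swaps)

After 2 passes: [5, 38, 32, 68, 82, 84, 84]


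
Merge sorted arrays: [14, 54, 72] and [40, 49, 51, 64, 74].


Take 14 from A
Take 40 from B
Take 49 from B
Take 51 from B
Take 54 from A
Take 64 from B
Take 72 from A

Merged: [14, 40, 49, 51, 54, 64, 72, 74]


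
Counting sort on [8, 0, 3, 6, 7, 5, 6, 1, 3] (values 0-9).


Input: [8, 0, 3, 6, 7, 5, 6, 1, 3]
Counts: [1, 1, 0, 2, 0, 1, 2, 1, 1, 0]

Sorted: [0, 1, 3, 3, 5, 6, 6, 7, 8]


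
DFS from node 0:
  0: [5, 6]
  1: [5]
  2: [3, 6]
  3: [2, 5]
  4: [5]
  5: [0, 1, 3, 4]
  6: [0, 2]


Visit 0, push [6, 5]
Visit 5, push [4, 3, 1]
Visit 1, push []
Visit 3, push [2]
Visit 2, push [6]
Visit 6, push []
Visit 4, push []

DFS order: [0, 5, 1, 3, 2, 6, 4]


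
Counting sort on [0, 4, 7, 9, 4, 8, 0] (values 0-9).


Input: [0, 4, 7, 9, 4, 8, 0]
Counts: [2, 0, 0, 0, 2, 0, 0, 1, 1, 1]

Sorted: [0, 0, 4, 4, 7, 8, 9]


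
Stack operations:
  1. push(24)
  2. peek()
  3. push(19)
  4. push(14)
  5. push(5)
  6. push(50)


push(24) -> [24]
peek()->24
push(19) -> [24, 19]
push(14) -> [24, 19, 14]
push(5) -> [24, 19, 14, 5]
push(50) -> [24, 19, 14, 5, 50]

Final stack: [24, 19, 14, 5, 50]


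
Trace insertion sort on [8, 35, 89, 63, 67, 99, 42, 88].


Initial: [8, 35, 89, 63, 67, 99, 42, 88]
Insert 35: [8, 35, 89, 63, 67, 99, 42, 88]
Insert 89: [8, 35, 89, 63, 67, 99, 42, 88]
Insert 63: [8, 35, 63, 89, 67, 99, 42, 88]
Insert 67: [8, 35, 63, 67, 89, 99, 42, 88]
Insert 99: [8, 35, 63, 67, 89, 99, 42, 88]
Insert 42: [8, 35, 42, 63, 67, 89, 99, 88]
Insert 88: [8, 35, 42, 63, 67, 88, 89, 99]

Sorted: [8, 35, 42, 63, 67, 88, 89, 99]


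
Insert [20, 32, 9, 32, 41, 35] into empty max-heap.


Insert 20: [20]
Insert 32: [32, 20]
Insert 9: [32, 20, 9]
Insert 32: [32, 32, 9, 20]
Insert 41: [41, 32, 9, 20, 32]
Insert 35: [41, 32, 35, 20, 32, 9]

Final heap: [41, 32, 35, 20, 32, 9]


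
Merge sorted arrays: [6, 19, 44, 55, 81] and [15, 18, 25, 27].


Take 6 from A
Take 15 from B
Take 18 from B
Take 19 from A
Take 25 from B
Take 27 from B

Merged: [6, 15, 18, 19, 25, 27, 44, 55, 81]


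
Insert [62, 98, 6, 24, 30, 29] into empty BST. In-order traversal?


Insert 62: root
Insert 98: R from 62
Insert 6: L from 62
Insert 24: L from 62 -> R from 6
Insert 30: L from 62 -> R from 6 -> R from 24
Insert 29: L from 62 -> R from 6 -> R from 24 -> L from 30

In-order: [6, 24, 29, 30, 62, 98]


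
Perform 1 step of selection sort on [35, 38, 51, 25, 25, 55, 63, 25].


Initial: [35, 38, 51, 25, 25, 55, 63, 25]
Step 1: min=25 at 3
  Swap: [25, 38, 51, 35, 25, 55, 63, 25]

After 1 step: [25, 38, 51, 35, 25, 55, 63, 25]


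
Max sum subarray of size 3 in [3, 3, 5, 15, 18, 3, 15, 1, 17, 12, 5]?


[0:3]: 11
[1:4]: 23
[2:5]: 38
[3:6]: 36
[4:7]: 36
[5:8]: 19
[6:9]: 33
[7:10]: 30
[8:11]: 34

Max: 38 at [2:5]


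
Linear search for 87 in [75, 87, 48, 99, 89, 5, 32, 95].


i=0: 75!=87
i=1: 87==87 found!

Found at 1, 2 comps


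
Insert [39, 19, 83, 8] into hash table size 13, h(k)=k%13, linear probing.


Insert 39: h=0 -> slot 0
Insert 19: h=6 -> slot 6
Insert 83: h=5 -> slot 5
Insert 8: h=8 -> slot 8

Table: [39, None, None, None, None, 83, 19, None, 8, None, None, None, None]


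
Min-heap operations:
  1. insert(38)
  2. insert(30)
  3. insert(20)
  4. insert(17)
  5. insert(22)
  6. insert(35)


insert(38) -> [38]
insert(30) -> [30, 38]
insert(20) -> [20, 38, 30]
insert(17) -> [17, 20, 30, 38]
insert(22) -> [17, 20, 30, 38, 22]
insert(35) -> [17, 20, 30, 38, 22, 35]

Final heap: [17, 20, 30, 38, 22, 35]


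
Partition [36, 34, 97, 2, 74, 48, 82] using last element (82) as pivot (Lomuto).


Pivot: 82
  36 <= 82: advance i (no swap)
  34 <= 82: advance i (no swap)
  2 <= 82: swap -> [36, 34, 2, 97, 74, 48, 82]
  74 <= 82: swap -> [36, 34, 2, 74, 97, 48, 82]
  48 <= 82: swap -> [36, 34, 2, 74, 48, 97, 82]
Place pivot at 5: [36, 34, 2, 74, 48, 82, 97]

Partitioned: [36, 34, 2, 74, 48, 82, 97]


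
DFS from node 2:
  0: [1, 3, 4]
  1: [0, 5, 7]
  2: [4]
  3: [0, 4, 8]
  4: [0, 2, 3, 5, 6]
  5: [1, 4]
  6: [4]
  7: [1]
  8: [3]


Visit 2, push [4]
Visit 4, push [6, 5, 3, 0]
Visit 0, push [3, 1]
Visit 1, push [7, 5]
Visit 5, push []
Visit 7, push []
Visit 3, push [8]
Visit 8, push []
Visit 6, push []

DFS order: [2, 4, 0, 1, 5, 7, 3, 8, 6]


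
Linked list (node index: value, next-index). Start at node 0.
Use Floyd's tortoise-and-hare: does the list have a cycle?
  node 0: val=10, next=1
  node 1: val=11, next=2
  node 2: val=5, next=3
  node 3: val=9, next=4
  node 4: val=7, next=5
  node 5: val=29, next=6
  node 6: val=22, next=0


Floyd's tortoise (slow, +1) and hare (fast, +2):
  init: slow=0, fast=0
  step 1: slow=1, fast=2
  step 2: slow=2, fast=4
  step 3: slow=3, fast=6
  step 4: slow=4, fast=1
  step 5: slow=5, fast=3
  step 6: slow=6, fast=5
  step 7: slow=0, fast=0
  slow == fast at node 0: cycle detected

Cycle: yes


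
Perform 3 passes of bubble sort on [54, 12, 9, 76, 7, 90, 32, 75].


Initial: [54, 12, 9, 76, 7, 90, 32, 75]
Pass 1: [12, 9, 54, 7, 76, 32, 75, 90] (5 swaps)
Pass 2: [9, 12, 7, 54, 32, 75, 76, 90] (4 swaps)
Pass 3: [9, 7, 12, 32, 54, 75, 76, 90] (2 swaps)

After 3 passes: [9, 7, 12, 32, 54, 75, 76, 90]


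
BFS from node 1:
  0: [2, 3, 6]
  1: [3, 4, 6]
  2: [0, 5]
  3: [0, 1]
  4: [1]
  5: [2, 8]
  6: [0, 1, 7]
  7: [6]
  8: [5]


Visit 1, enqueue [3, 4, 6]
Visit 3, enqueue [0]
Visit 4, enqueue []
Visit 6, enqueue [7]
Visit 0, enqueue [2]
Visit 7, enqueue []
Visit 2, enqueue [5]
Visit 5, enqueue [8]
Visit 8, enqueue []

BFS order: [1, 3, 4, 6, 0, 7, 2, 5, 8]


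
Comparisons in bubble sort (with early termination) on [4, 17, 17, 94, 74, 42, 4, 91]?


Algorithm: bubble sort (with early termination)
Input: [4, 17, 17, 94, 74, 42, 4, 91]
Sorted: [4, 4, 17, 17, 42, 74, 91, 94]

27


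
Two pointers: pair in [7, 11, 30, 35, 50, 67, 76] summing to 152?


lo=0(7)+hi=6(76)=83
lo=1(11)+hi=6(76)=87
lo=2(30)+hi=6(76)=106
lo=3(35)+hi=6(76)=111
lo=4(50)+hi=6(76)=126
lo=5(67)+hi=6(76)=143

No pair found


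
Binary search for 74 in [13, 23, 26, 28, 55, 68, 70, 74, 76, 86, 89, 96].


Step 1: lo=0, hi=11, mid=5, val=68
Step 2: lo=6, hi=11, mid=8, val=76
Step 3: lo=6, hi=7, mid=6, val=70
Step 4: lo=7, hi=7, mid=7, val=74

Found at index 7


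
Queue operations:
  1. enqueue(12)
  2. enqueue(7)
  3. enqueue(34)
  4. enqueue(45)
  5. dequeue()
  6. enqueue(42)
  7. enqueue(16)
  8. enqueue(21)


enqueue(12) -> [12]
enqueue(7) -> [12, 7]
enqueue(34) -> [12, 7, 34]
enqueue(45) -> [12, 7, 34, 45]
dequeue()->12, [7, 34, 45]
enqueue(42) -> [7, 34, 45, 42]
enqueue(16) -> [7, 34, 45, 42, 16]
enqueue(21) -> [7, 34, 45, 42, 16, 21]

Final queue: [7, 34, 45, 42, 16, 21]


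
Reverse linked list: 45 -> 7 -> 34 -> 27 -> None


Step 1: curr=45, set curr.next=prev(None) | reversed so far: 45
Step 2: curr=7, set curr.next=prev(45) | reversed so far: 7 -> 45
Step 3: curr=34, set curr.next=prev(7) | reversed so far: 34 -> 7 -> 45
Step 4: curr=27, set curr.next=prev(34) | reversed so far: 27 -> 34 -> 7 -> 45

27 -> 34 -> 7 -> 45 -> None


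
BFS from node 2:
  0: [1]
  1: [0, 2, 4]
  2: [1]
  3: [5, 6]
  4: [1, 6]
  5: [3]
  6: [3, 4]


Visit 2, enqueue [1]
Visit 1, enqueue [0, 4]
Visit 0, enqueue []
Visit 4, enqueue [6]
Visit 6, enqueue [3]
Visit 3, enqueue [5]
Visit 5, enqueue []

BFS order: [2, 1, 0, 4, 6, 3, 5]


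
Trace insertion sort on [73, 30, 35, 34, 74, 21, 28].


Initial: [73, 30, 35, 34, 74, 21, 28]
Insert 30: [30, 73, 35, 34, 74, 21, 28]
Insert 35: [30, 35, 73, 34, 74, 21, 28]
Insert 34: [30, 34, 35, 73, 74, 21, 28]
Insert 74: [30, 34, 35, 73, 74, 21, 28]
Insert 21: [21, 30, 34, 35, 73, 74, 28]
Insert 28: [21, 28, 30, 34, 35, 73, 74]

Sorted: [21, 28, 30, 34, 35, 73, 74]


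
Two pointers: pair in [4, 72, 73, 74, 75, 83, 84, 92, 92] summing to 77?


lo=0(4)+hi=8(92)=96
lo=0(4)+hi=7(92)=96
lo=0(4)+hi=6(84)=88
lo=0(4)+hi=5(83)=87
lo=0(4)+hi=4(75)=79
lo=0(4)+hi=3(74)=78
lo=0(4)+hi=2(73)=77

Yes: 4+73=77


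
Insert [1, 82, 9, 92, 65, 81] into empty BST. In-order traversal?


Insert 1: root
Insert 82: R from 1
Insert 9: R from 1 -> L from 82
Insert 92: R from 1 -> R from 82
Insert 65: R from 1 -> L from 82 -> R from 9
Insert 81: R from 1 -> L from 82 -> R from 9 -> R from 65

In-order: [1, 9, 65, 81, 82, 92]


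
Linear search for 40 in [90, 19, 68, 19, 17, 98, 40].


i=0: 90!=40
i=1: 19!=40
i=2: 68!=40
i=3: 19!=40
i=4: 17!=40
i=5: 98!=40
i=6: 40==40 found!

Found at 6, 7 comps


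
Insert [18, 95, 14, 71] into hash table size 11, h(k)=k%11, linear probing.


Insert 18: h=7 -> slot 7
Insert 95: h=7, 1 probes -> slot 8
Insert 14: h=3 -> slot 3
Insert 71: h=5 -> slot 5

Table: [None, None, None, 14, None, 71, None, 18, 95, None, None]


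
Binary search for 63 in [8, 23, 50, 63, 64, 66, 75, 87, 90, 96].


Step 1: lo=0, hi=9, mid=4, val=64
Step 2: lo=0, hi=3, mid=1, val=23
Step 3: lo=2, hi=3, mid=2, val=50
Step 4: lo=3, hi=3, mid=3, val=63

Found at index 3


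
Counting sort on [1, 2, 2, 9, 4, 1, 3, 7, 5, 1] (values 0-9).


Input: [1, 2, 2, 9, 4, 1, 3, 7, 5, 1]
Counts: [0, 3, 2, 1, 1, 1, 0, 1, 0, 1]

Sorted: [1, 1, 1, 2, 2, 3, 4, 5, 7, 9]


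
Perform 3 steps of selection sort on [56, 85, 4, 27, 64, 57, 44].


Initial: [56, 85, 4, 27, 64, 57, 44]
Step 1: min=4 at 2
  Swap: [4, 85, 56, 27, 64, 57, 44]
Step 2: min=27 at 3
  Swap: [4, 27, 56, 85, 64, 57, 44]
Step 3: min=44 at 6
  Swap: [4, 27, 44, 85, 64, 57, 56]

After 3 steps: [4, 27, 44, 85, 64, 57, 56]


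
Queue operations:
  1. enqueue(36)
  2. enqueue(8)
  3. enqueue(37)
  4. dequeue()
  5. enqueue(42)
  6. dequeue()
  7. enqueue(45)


enqueue(36) -> [36]
enqueue(8) -> [36, 8]
enqueue(37) -> [36, 8, 37]
dequeue()->36, [8, 37]
enqueue(42) -> [8, 37, 42]
dequeue()->8, [37, 42]
enqueue(45) -> [37, 42, 45]

Final queue: [37, 42, 45]


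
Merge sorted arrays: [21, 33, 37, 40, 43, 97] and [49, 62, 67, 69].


Take 21 from A
Take 33 from A
Take 37 from A
Take 40 from A
Take 43 from A
Take 49 from B
Take 62 from B
Take 67 from B
Take 69 from B

Merged: [21, 33, 37, 40, 43, 49, 62, 67, 69, 97]


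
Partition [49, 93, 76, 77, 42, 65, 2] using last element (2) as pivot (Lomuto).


Pivot: 2
Place pivot at 0: [2, 93, 76, 77, 42, 65, 49]

Partitioned: [2, 93, 76, 77, 42, 65, 49]


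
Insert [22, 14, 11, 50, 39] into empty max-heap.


Insert 22: [22]
Insert 14: [22, 14]
Insert 11: [22, 14, 11]
Insert 50: [50, 22, 11, 14]
Insert 39: [50, 39, 11, 14, 22]

Final heap: [50, 39, 11, 14, 22]


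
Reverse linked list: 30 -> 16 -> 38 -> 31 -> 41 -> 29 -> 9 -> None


Step 1: curr=30, set curr.next=prev(None) | reversed so far: 30
Step 2: curr=16, set curr.next=prev(30) | reversed so far: 16 -> 30
Step 3: curr=38, set curr.next=prev(16) | reversed so far: 38 -> 16 -> 30
Step 4: curr=31, set curr.next=prev(38) | reversed so far: 31 -> 38 -> 16 -> 30
Step 5: curr=41, set curr.next=prev(31) | reversed so far: 41 -> 31 -> 38 -> 16 -> 30
Step 6: curr=29, set curr.next=prev(41) | reversed so far: 29 -> 41 -> 31 -> 38 -> 16 -> 30
Step 7: curr=9, set curr.next=prev(29) | reversed so far: 9 -> 29 -> 41 -> 31 -> 38 -> 16 -> 30

9 -> 29 -> 41 -> 31 -> 38 -> 16 -> 30 -> None


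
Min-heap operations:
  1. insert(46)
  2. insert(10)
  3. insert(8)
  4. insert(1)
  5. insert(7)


insert(46) -> [46]
insert(10) -> [10, 46]
insert(8) -> [8, 46, 10]
insert(1) -> [1, 8, 10, 46]
insert(7) -> [1, 7, 10, 46, 8]

Final heap: [1, 7, 10, 46, 8]


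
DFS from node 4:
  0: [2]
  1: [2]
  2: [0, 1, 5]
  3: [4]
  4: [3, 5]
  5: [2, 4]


Visit 4, push [5, 3]
Visit 3, push []
Visit 5, push [2]
Visit 2, push [1, 0]
Visit 0, push []
Visit 1, push []

DFS order: [4, 3, 5, 2, 0, 1]


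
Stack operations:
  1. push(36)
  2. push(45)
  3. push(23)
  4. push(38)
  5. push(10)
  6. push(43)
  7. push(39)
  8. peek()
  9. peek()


push(36) -> [36]
push(45) -> [36, 45]
push(23) -> [36, 45, 23]
push(38) -> [36, 45, 23, 38]
push(10) -> [36, 45, 23, 38, 10]
push(43) -> [36, 45, 23, 38, 10, 43]
push(39) -> [36, 45, 23, 38, 10, 43, 39]
peek()->39
peek()->39

Final stack: [36, 45, 23, 38, 10, 43, 39]


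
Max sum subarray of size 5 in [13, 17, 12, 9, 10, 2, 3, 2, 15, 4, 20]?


[0:5]: 61
[1:6]: 50
[2:7]: 36
[3:8]: 26
[4:9]: 32
[5:10]: 26
[6:11]: 44

Max: 61 at [0:5]


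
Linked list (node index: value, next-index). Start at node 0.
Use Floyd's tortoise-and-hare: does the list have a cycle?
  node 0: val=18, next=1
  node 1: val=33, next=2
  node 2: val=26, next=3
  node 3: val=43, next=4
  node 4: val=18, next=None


Floyd's tortoise (slow, +1) and hare (fast, +2):
  init: slow=0, fast=0
  step 1: slow=1, fast=2
  step 2: slow=2, fast=4
  step 3: fast -> None, no cycle

Cycle: no


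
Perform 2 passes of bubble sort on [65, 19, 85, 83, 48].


Initial: [65, 19, 85, 83, 48]
Pass 1: [19, 65, 83, 48, 85] (3 swaps)
Pass 2: [19, 65, 48, 83, 85] (1 swaps)

After 2 passes: [19, 65, 48, 83, 85]


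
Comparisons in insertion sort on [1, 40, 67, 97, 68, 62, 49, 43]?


Algorithm: insertion sort
Input: [1, 40, 67, 97, 68, 62, 49, 43]
Sorted: [1, 40, 43, 49, 62, 67, 68, 97]

20


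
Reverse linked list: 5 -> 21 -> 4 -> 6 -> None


Step 1: curr=5, set curr.next=prev(None) | reversed so far: 5
Step 2: curr=21, set curr.next=prev(5) | reversed so far: 21 -> 5
Step 3: curr=4, set curr.next=prev(21) | reversed so far: 4 -> 21 -> 5
Step 4: curr=6, set curr.next=prev(4) | reversed so far: 6 -> 4 -> 21 -> 5

6 -> 4 -> 21 -> 5 -> None


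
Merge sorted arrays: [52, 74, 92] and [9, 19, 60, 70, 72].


Take 9 from B
Take 19 from B
Take 52 from A
Take 60 from B
Take 70 from B
Take 72 from B

Merged: [9, 19, 52, 60, 70, 72, 74, 92]


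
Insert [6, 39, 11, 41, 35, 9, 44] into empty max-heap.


Insert 6: [6]
Insert 39: [39, 6]
Insert 11: [39, 6, 11]
Insert 41: [41, 39, 11, 6]
Insert 35: [41, 39, 11, 6, 35]
Insert 9: [41, 39, 11, 6, 35, 9]
Insert 44: [44, 39, 41, 6, 35, 9, 11]

Final heap: [44, 39, 41, 6, 35, 9, 11]


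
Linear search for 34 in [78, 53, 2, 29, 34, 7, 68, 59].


i=0: 78!=34
i=1: 53!=34
i=2: 2!=34
i=3: 29!=34
i=4: 34==34 found!

Found at 4, 5 comps


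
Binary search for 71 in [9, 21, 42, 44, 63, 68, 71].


Step 1: lo=0, hi=6, mid=3, val=44
Step 2: lo=4, hi=6, mid=5, val=68
Step 3: lo=6, hi=6, mid=6, val=71

Found at index 6


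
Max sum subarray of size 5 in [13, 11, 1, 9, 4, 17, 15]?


[0:5]: 38
[1:6]: 42
[2:7]: 46

Max: 46 at [2:7]


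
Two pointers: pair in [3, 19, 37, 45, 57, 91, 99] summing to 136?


lo=0(3)+hi=6(99)=102
lo=1(19)+hi=6(99)=118
lo=2(37)+hi=6(99)=136

Yes: 37+99=136


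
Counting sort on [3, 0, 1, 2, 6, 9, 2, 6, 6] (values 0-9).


Input: [3, 0, 1, 2, 6, 9, 2, 6, 6]
Counts: [1, 1, 2, 1, 0, 0, 3, 0, 0, 1]

Sorted: [0, 1, 2, 2, 3, 6, 6, 6, 9]


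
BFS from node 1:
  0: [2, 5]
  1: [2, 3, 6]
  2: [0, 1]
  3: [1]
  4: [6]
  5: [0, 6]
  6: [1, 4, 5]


Visit 1, enqueue [2, 3, 6]
Visit 2, enqueue [0]
Visit 3, enqueue []
Visit 6, enqueue [4, 5]
Visit 0, enqueue []
Visit 4, enqueue []
Visit 5, enqueue []

BFS order: [1, 2, 3, 6, 0, 4, 5]


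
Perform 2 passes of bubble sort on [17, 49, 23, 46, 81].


Initial: [17, 49, 23, 46, 81]
Pass 1: [17, 23, 46, 49, 81] (2 swaps)
Pass 2: [17, 23, 46, 49, 81] (0 swaps)

After 2 passes: [17, 23, 46, 49, 81]


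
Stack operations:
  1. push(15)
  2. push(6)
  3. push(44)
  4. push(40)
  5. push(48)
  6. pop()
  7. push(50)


push(15) -> [15]
push(6) -> [15, 6]
push(44) -> [15, 6, 44]
push(40) -> [15, 6, 44, 40]
push(48) -> [15, 6, 44, 40, 48]
pop()->48, [15, 6, 44, 40]
push(50) -> [15, 6, 44, 40, 50]

Final stack: [15, 6, 44, 40, 50]


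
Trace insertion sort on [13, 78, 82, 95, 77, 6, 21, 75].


Initial: [13, 78, 82, 95, 77, 6, 21, 75]
Insert 78: [13, 78, 82, 95, 77, 6, 21, 75]
Insert 82: [13, 78, 82, 95, 77, 6, 21, 75]
Insert 95: [13, 78, 82, 95, 77, 6, 21, 75]
Insert 77: [13, 77, 78, 82, 95, 6, 21, 75]
Insert 6: [6, 13, 77, 78, 82, 95, 21, 75]
Insert 21: [6, 13, 21, 77, 78, 82, 95, 75]
Insert 75: [6, 13, 21, 75, 77, 78, 82, 95]

Sorted: [6, 13, 21, 75, 77, 78, 82, 95]


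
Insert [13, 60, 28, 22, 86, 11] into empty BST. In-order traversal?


Insert 13: root
Insert 60: R from 13
Insert 28: R from 13 -> L from 60
Insert 22: R from 13 -> L from 60 -> L from 28
Insert 86: R from 13 -> R from 60
Insert 11: L from 13

In-order: [11, 13, 22, 28, 60, 86]


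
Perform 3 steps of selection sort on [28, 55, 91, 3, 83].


Initial: [28, 55, 91, 3, 83]
Step 1: min=3 at 3
  Swap: [3, 55, 91, 28, 83]
Step 2: min=28 at 3
  Swap: [3, 28, 91, 55, 83]
Step 3: min=55 at 3
  Swap: [3, 28, 55, 91, 83]

After 3 steps: [3, 28, 55, 91, 83]


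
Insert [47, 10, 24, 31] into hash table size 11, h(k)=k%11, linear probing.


Insert 47: h=3 -> slot 3
Insert 10: h=10 -> slot 10
Insert 24: h=2 -> slot 2
Insert 31: h=9 -> slot 9

Table: [None, None, 24, 47, None, None, None, None, None, 31, 10]


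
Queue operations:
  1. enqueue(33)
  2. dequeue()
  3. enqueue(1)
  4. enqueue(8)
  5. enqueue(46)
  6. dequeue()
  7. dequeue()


enqueue(33) -> [33]
dequeue()->33, []
enqueue(1) -> [1]
enqueue(8) -> [1, 8]
enqueue(46) -> [1, 8, 46]
dequeue()->1, [8, 46]
dequeue()->8, [46]

Final queue: [46]


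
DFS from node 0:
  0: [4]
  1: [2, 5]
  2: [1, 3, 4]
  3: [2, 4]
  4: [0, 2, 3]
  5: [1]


Visit 0, push [4]
Visit 4, push [3, 2]
Visit 2, push [3, 1]
Visit 1, push [5]
Visit 5, push []
Visit 3, push []

DFS order: [0, 4, 2, 1, 5, 3]


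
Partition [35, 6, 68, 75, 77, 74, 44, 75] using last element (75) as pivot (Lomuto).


Pivot: 75
  35 <= 75: advance i (no swap)
  6 <= 75: advance i (no swap)
  68 <= 75: advance i (no swap)
  75 <= 75: advance i (no swap)
  74 <= 75: swap -> [35, 6, 68, 75, 74, 77, 44, 75]
  44 <= 75: swap -> [35, 6, 68, 75, 74, 44, 77, 75]
Place pivot at 6: [35, 6, 68, 75, 74, 44, 75, 77]

Partitioned: [35, 6, 68, 75, 74, 44, 75, 77]


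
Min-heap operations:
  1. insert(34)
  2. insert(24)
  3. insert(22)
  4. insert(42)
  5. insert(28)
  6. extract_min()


insert(34) -> [34]
insert(24) -> [24, 34]
insert(22) -> [22, 34, 24]
insert(42) -> [22, 34, 24, 42]
insert(28) -> [22, 28, 24, 42, 34]
extract_min()->22, [24, 28, 34, 42]

Final heap: [24, 28, 34, 42]


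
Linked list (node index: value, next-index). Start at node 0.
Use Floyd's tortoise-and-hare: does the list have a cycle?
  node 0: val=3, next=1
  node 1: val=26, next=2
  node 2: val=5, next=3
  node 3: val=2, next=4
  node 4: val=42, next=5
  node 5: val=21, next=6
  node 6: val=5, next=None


Floyd's tortoise (slow, +1) and hare (fast, +2):
  init: slow=0, fast=0
  step 1: slow=1, fast=2
  step 2: slow=2, fast=4
  step 3: slow=3, fast=6
  step 4: fast -> None, no cycle

Cycle: no


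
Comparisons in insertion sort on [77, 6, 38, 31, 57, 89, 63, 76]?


Algorithm: insertion sort
Input: [77, 6, 38, 31, 57, 89, 63, 76]
Sorted: [6, 31, 38, 57, 63, 76, 77, 89]

15


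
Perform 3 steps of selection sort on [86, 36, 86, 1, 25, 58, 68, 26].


Initial: [86, 36, 86, 1, 25, 58, 68, 26]
Step 1: min=1 at 3
  Swap: [1, 36, 86, 86, 25, 58, 68, 26]
Step 2: min=25 at 4
  Swap: [1, 25, 86, 86, 36, 58, 68, 26]
Step 3: min=26 at 7
  Swap: [1, 25, 26, 86, 36, 58, 68, 86]

After 3 steps: [1, 25, 26, 86, 36, 58, 68, 86]


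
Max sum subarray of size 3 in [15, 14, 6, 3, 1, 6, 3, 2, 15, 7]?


[0:3]: 35
[1:4]: 23
[2:5]: 10
[3:6]: 10
[4:7]: 10
[5:8]: 11
[6:9]: 20
[7:10]: 24

Max: 35 at [0:3]


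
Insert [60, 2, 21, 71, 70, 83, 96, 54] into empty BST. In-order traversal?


Insert 60: root
Insert 2: L from 60
Insert 21: L from 60 -> R from 2
Insert 71: R from 60
Insert 70: R from 60 -> L from 71
Insert 83: R from 60 -> R from 71
Insert 96: R from 60 -> R from 71 -> R from 83
Insert 54: L from 60 -> R from 2 -> R from 21

In-order: [2, 21, 54, 60, 70, 71, 83, 96]


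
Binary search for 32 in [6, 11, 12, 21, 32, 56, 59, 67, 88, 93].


Step 1: lo=0, hi=9, mid=4, val=32

Found at index 4


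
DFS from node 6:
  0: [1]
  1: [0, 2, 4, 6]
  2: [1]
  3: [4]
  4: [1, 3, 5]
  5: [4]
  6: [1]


Visit 6, push [1]
Visit 1, push [4, 2, 0]
Visit 0, push []
Visit 2, push []
Visit 4, push [5, 3]
Visit 3, push []
Visit 5, push []

DFS order: [6, 1, 0, 2, 4, 3, 5]


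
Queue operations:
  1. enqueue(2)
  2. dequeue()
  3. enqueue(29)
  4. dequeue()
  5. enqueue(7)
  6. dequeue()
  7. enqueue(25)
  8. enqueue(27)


enqueue(2) -> [2]
dequeue()->2, []
enqueue(29) -> [29]
dequeue()->29, []
enqueue(7) -> [7]
dequeue()->7, []
enqueue(25) -> [25]
enqueue(27) -> [25, 27]

Final queue: [25, 27]


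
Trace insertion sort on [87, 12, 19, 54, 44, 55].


Initial: [87, 12, 19, 54, 44, 55]
Insert 12: [12, 87, 19, 54, 44, 55]
Insert 19: [12, 19, 87, 54, 44, 55]
Insert 54: [12, 19, 54, 87, 44, 55]
Insert 44: [12, 19, 44, 54, 87, 55]
Insert 55: [12, 19, 44, 54, 55, 87]

Sorted: [12, 19, 44, 54, 55, 87]


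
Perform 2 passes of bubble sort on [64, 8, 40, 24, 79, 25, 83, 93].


Initial: [64, 8, 40, 24, 79, 25, 83, 93]
Pass 1: [8, 40, 24, 64, 25, 79, 83, 93] (4 swaps)
Pass 2: [8, 24, 40, 25, 64, 79, 83, 93] (2 swaps)

After 2 passes: [8, 24, 40, 25, 64, 79, 83, 93]


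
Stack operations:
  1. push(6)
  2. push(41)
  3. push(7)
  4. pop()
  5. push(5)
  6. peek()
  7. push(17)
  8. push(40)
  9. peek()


push(6) -> [6]
push(41) -> [6, 41]
push(7) -> [6, 41, 7]
pop()->7, [6, 41]
push(5) -> [6, 41, 5]
peek()->5
push(17) -> [6, 41, 5, 17]
push(40) -> [6, 41, 5, 17, 40]
peek()->40

Final stack: [6, 41, 5, 17, 40]


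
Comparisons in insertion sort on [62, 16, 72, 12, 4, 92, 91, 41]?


Algorithm: insertion sort
Input: [62, 16, 72, 12, 4, 92, 91, 41]
Sorted: [4, 12, 16, 41, 62, 72, 91, 92]

17


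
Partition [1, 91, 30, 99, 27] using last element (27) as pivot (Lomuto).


Pivot: 27
  1 <= 27: advance i (no swap)
Place pivot at 1: [1, 27, 30, 99, 91]

Partitioned: [1, 27, 30, 99, 91]


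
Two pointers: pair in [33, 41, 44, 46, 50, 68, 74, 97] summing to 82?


lo=0(33)+hi=7(97)=130
lo=0(33)+hi=6(74)=107
lo=0(33)+hi=5(68)=101
lo=0(33)+hi=4(50)=83
lo=0(33)+hi=3(46)=79
lo=1(41)+hi=3(46)=87
lo=1(41)+hi=2(44)=85

No pair found


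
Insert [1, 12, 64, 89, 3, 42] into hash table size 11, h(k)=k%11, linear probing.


Insert 1: h=1 -> slot 1
Insert 12: h=1, 1 probes -> slot 2
Insert 64: h=9 -> slot 9
Insert 89: h=1, 2 probes -> slot 3
Insert 3: h=3, 1 probes -> slot 4
Insert 42: h=9, 1 probes -> slot 10

Table: [None, 1, 12, 89, 3, None, None, None, None, 64, 42]


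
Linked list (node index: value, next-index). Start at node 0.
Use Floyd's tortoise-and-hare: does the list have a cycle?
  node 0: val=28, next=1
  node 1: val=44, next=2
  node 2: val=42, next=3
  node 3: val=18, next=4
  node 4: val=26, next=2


Floyd's tortoise (slow, +1) and hare (fast, +2):
  init: slow=0, fast=0
  step 1: slow=1, fast=2
  step 2: slow=2, fast=4
  step 3: slow=3, fast=3
  slow == fast at node 3: cycle detected

Cycle: yes


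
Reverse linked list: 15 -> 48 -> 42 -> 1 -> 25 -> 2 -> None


Step 1: curr=15, set curr.next=prev(None) | reversed so far: 15
Step 2: curr=48, set curr.next=prev(15) | reversed so far: 48 -> 15
Step 3: curr=42, set curr.next=prev(48) | reversed so far: 42 -> 48 -> 15
Step 4: curr=1, set curr.next=prev(42) | reversed so far: 1 -> 42 -> 48 -> 15
Step 5: curr=25, set curr.next=prev(1) | reversed so far: 25 -> 1 -> 42 -> 48 -> 15
Step 6: curr=2, set curr.next=prev(25) | reversed so far: 2 -> 25 -> 1 -> 42 -> 48 -> 15

2 -> 25 -> 1 -> 42 -> 48 -> 15 -> None


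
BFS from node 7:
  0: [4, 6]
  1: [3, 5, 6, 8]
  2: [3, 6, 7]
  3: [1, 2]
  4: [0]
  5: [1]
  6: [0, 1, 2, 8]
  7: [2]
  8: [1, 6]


Visit 7, enqueue [2]
Visit 2, enqueue [3, 6]
Visit 3, enqueue [1]
Visit 6, enqueue [0, 8]
Visit 1, enqueue [5]
Visit 0, enqueue [4]
Visit 8, enqueue []
Visit 5, enqueue []
Visit 4, enqueue []

BFS order: [7, 2, 3, 6, 1, 0, 8, 5, 4]


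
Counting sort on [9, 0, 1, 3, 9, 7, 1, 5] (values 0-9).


Input: [9, 0, 1, 3, 9, 7, 1, 5]
Counts: [1, 2, 0, 1, 0, 1, 0, 1, 0, 2]

Sorted: [0, 1, 1, 3, 5, 7, 9, 9]


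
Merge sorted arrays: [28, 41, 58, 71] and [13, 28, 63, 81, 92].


Take 13 from B
Take 28 from A
Take 28 from B
Take 41 from A
Take 58 from A
Take 63 from B
Take 71 from A

Merged: [13, 28, 28, 41, 58, 63, 71, 81, 92]


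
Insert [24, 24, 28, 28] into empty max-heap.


Insert 24: [24]
Insert 24: [24, 24]
Insert 28: [28, 24, 24]
Insert 28: [28, 28, 24, 24]

Final heap: [28, 28, 24, 24]


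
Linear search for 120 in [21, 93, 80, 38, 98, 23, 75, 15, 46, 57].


i=0: 21!=120
i=1: 93!=120
i=2: 80!=120
i=3: 38!=120
i=4: 98!=120
i=5: 23!=120
i=6: 75!=120
i=7: 15!=120
i=8: 46!=120
i=9: 57!=120

Not found, 10 comps


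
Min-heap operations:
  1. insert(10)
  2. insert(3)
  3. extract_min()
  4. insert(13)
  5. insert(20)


insert(10) -> [10]
insert(3) -> [3, 10]
extract_min()->3, [10]
insert(13) -> [10, 13]
insert(20) -> [10, 13, 20]

Final heap: [10, 13, 20]


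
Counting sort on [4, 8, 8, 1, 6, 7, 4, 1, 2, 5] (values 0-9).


Input: [4, 8, 8, 1, 6, 7, 4, 1, 2, 5]
Counts: [0, 2, 1, 0, 2, 1, 1, 1, 2, 0]

Sorted: [1, 1, 2, 4, 4, 5, 6, 7, 8, 8]


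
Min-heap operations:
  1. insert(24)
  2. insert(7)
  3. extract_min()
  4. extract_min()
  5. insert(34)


insert(24) -> [24]
insert(7) -> [7, 24]
extract_min()->7, [24]
extract_min()->24, []
insert(34) -> [34]

Final heap: [34]


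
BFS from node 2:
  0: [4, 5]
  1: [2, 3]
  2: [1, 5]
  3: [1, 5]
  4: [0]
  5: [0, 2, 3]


Visit 2, enqueue [1, 5]
Visit 1, enqueue [3]
Visit 5, enqueue [0]
Visit 3, enqueue []
Visit 0, enqueue [4]
Visit 4, enqueue []

BFS order: [2, 1, 5, 3, 0, 4]


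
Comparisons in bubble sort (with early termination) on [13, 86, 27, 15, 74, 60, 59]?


Algorithm: bubble sort (with early termination)
Input: [13, 86, 27, 15, 74, 60, 59]
Sorted: [13, 15, 27, 59, 60, 74, 86]

18


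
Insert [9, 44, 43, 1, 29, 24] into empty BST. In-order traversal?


Insert 9: root
Insert 44: R from 9
Insert 43: R from 9 -> L from 44
Insert 1: L from 9
Insert 29: R from 9 -> L from 44 -> L from 43
Insert 24: R from 9 -> L from 44 -> L from 43 -> L from 29

In-order: [1, 9, 24, 29, 43, 44]


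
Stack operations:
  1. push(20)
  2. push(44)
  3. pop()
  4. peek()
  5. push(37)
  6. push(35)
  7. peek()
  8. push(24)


push(20) -> [20]
push(44) -> [20, 44]
pop()->44, [20]
peek()->20
push(37) -> [20, 37]
push(35) -> [20, 37, 35]
peek()->35
push(24) -> [20, 37, 35, 24]

Final stack: [20, 37, 35, 24]


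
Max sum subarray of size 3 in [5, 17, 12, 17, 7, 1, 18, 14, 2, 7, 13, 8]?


[0:3]: 34
[1:4]: 46
[2:5]: 36
[3:6]: 25
[4:7]: 26
[5:8]: 33
[6:9]: 34
[7:10]: 23
[8:11]: 22
[9:12]: 28

Max: 46 at [1:4]


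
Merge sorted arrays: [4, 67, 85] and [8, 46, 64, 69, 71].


Take 4 from A
Take 8 from B
Take 46 from B
Take 64 from B
Take 67 from A
Take 69 from B
Take 71 from B

Merged: [4, 8, 46, 64, 67, 69, 71, 85]


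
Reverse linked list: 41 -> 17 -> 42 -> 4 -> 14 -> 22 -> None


Step 1: curr=41, set curr.next=prev(None) | reversed so far: 41
Step 2: curr=17, set curr.next=prev(41) | reversed so far: 17 -> 41
Step 3: curr=42, set curr.next=prev(17) | reversed so far: 42 -> 17 -> 41
Step 4: curr=4, set curr.next=prev(42) | reversed so far: 4 -> 42 -> 17 -> 41
Step 5: curr=14, set curr.next=prev(4) | reversed so far: 14 -> 4 -> 42 -> 17 -> 41
Step 6: curr=22, set curr.next=prev(14) | reversed so far: 22 -> 14 -> 4 -> 42 -> 17 -> 41

22 -> 14 -> 4 -> 42 -> 17 -> 41 -> None


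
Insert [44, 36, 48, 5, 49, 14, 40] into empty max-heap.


Insert 44: [44]
Insert 36: [44, 36]
Insert 48: [48, 36, 44]
Insert 5: [48, 36, 44, 5]
Insert 49: [49, 48, 44, 5, 36]
Insert 14: [49, 48, 44, 5, 36, 14]
Insert 40: [49, 48, 44, 5, 36, 14, 40]

Final heap: [49, 48, 44, 5, 36, 14, 40]


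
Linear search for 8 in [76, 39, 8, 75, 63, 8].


i=0: 76!=8
i=1: 39!=8
i=2: 8==8 found!

Found at 2, 3 comps


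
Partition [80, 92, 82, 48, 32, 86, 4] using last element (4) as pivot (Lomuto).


Pivot: 4
Place pivot at 0: [4, 92, 82, 48, 32, 86, 80]

Partitioned: [4, 92, 82, 48, 32, 86, 80]


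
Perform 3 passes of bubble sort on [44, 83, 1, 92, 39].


Initial: [44, 83, 1, 92, 39]
Pass 1: [44, 1, 83, 39, 92] (2 swaps)
Pass 2: [1, 44, 39, 83, 92] (2 swaps)
Pass 3: [1, 39, 44, 83, 92] (1 swaps)

After 3 passes: [1, 39, 44, 83, 92]


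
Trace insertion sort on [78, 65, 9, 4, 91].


Initial: [78, 65, 9, 4, 91]
Insert 65: [65, 78, 9, 4, 91]
Insert 9: [9, 65, 78, 4, 91]
Insert 4: [4, 9, 65, 78, 91]
Insert 91: [4, 9, 65, 78, 91]

Sorted: [4, 9, 65, 78, 91]


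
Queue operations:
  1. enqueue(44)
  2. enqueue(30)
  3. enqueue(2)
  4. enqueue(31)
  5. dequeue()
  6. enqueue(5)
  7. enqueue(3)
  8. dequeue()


enqueue(44) -> [44]
enqueue(30) -> [44, 30]
enqueue(2) -> [44, 30, 2]
enqueue(31) -> [44, 30, 2, 31]
dequeue()->44, [30, 2, 31]
enqueue(5) -> [30, 2, 31, 5]
enqueue(3) -> [30, 2, 31, 5, 3]
dequeue()->30, [2, 31, 5, 3]

Final queue: [2, 31, 5, 3]


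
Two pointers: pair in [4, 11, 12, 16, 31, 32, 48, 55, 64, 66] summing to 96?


lo=0(4)+hi=9(66)=70
lo=1(11)+hi=9(66)=77
lo=2(12)+hi=9(66)=78
lo=3(16)+hi=9(66)=82
lo=4(31)+hi=9(66)=97
lo=4(31)+hi=8(64)=95
lo=5(32)+hi=8(64)=96

Yes: 32+64=96


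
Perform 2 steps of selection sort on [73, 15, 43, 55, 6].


Initial: [73, 15, 43, 55, 6]
Step 1: min=6 at 4
  Swap: [6, 15, 43, 55, 73]
Step 2: min=15 at 1
  Swap: [6, 15, 43, 55, 73]

After 2 steps: [6, 15, 43, 55, 73]


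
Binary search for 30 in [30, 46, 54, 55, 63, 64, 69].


Step 1: lo=0, hi=6, mid=3, val=55
Step 2: lo=0, hi=2, mid=1, val=46
Step 3: lo=0, hi=0, mid=0, val=30

Found at index 0


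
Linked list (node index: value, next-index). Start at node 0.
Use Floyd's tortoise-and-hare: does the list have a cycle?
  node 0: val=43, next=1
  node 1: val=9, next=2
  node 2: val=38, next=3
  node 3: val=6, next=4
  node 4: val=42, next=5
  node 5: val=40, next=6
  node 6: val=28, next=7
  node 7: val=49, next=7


Floyd's tortoise (slow, +1) and hare (fast, +2):
  init: slow=0, fast=0
  step 1: slow=1, fast=2
  step 2: slow=2, fast=4
  step 3: slow=3, fast=6
  step 4: slow=4, fast=7
  step 5: slow=5, fast=7
  step 6: slow=6, fast=7
  step 7: slow=7, fast=7
  slow == fast at node 7: cycle detected

Cycle: yes


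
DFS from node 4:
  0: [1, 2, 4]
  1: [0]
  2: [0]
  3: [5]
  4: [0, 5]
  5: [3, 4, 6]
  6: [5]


Visit 4, push [5, 0]
Visit 0, push [2, 1]
Visit 1, push []
Visit 2, push []
Visit 5, push [6, 3]
Visit 3, push []
Visit 6, push []

DFS order: [4, 0, 1, 2, 5, 3, 6]


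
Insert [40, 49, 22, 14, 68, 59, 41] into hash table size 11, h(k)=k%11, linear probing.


Insert 40: h=7 -> slot 7
Insert 49: h=5 -> slot 5
Insert 22: h=0 -> slot 0
Insert 14: h=3 -> slot 3
Insert 68: h=2 -> slot 2
Insert 59: h=4 -> slot 4
Insert 41: h=8 -> slot 8

Table: [22, None, 68, 14, 59, 49, None, 40, 41, None, None]


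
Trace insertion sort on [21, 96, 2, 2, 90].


Initial: [21, 96, 2, 2, 90]
Insert 96: [21, 96, 2, 2, 90]
Insert 2: [2, 21, 96, 2, 90]
Insert 2: [2, 2, 21, 96, 90]
Insert 90: [2, 2, 21, 90, 96]

Sorted: [2, 2, 21, 90, 96]


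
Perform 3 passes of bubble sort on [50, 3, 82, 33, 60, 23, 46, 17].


Initial: [50, 3, 82, 33, 60, 23, 46, 17]
Pass 1: [3, 50, 33, 60, 23, 46, 17, 82] (6 swaps)
Pass 2: [3, 33, 50, 23, 46, 17, 60, 82] (4 swaps)
Pass 3: [3, 33, 23, 46, 17, 50, 60, 82] (3 swaps)

After 3 passes: [3, 33, 23, 46, 17, 50, 60, 82]


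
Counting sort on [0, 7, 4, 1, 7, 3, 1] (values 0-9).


Input: [0, 7, 4, 1, 7, 3, 1]
Counts: [1, 2, 0, 1, 1, 0, 0, 2, 0, 0]

Sorted: [0, 1, 1, 3, 4, 7, 7]


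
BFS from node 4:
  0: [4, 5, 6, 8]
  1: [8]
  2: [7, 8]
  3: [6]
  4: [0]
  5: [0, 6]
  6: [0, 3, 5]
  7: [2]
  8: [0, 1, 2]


Visit 4, enqueue [0]
Visit 0, enqueue [5, 6, 8]
Visit 5, enqueue []
Visit 6, enqueue [3]
Visit 8, enqueue [1, 2]
Visit 3, enqueue []
Visit 1, enqueue []
Visit 2, enqueue [7]
Visit 7, enqueue []

BFS order: [4, 0, 5, 6, 8, 3, 1, 2, 7]


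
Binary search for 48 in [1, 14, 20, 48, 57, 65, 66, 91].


Step 1: lo=0, hi=7, mid=3, val=48

Found at index 3


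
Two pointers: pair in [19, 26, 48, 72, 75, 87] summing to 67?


lo=0(19)+hi=5(87)=106
lo=0(19)+hi=4(75)=94
lo=0(19)+hi=3(72)=91
lo=0(19)+hi=2(48)=67

Yes: 19+48=67


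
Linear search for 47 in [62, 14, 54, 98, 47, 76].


i=0: 62!=47
i=1: 14!=47
i=2: 54!=47
i=3: 98!=47
i=4: 47==47 found!

Found at 4, 5 comps


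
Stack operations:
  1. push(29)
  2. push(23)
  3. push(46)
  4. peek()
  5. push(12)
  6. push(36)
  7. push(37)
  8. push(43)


push(29) -> [29]
push(23) -> [29, 23]
push(46) -> [29, 23, 46]
peek()->46
push(12) -> [29, 23, 46, 12]
push(36) -> [29, 23, 46, 12, 36]
push(37) -> [29, 23, 46, 12, 36, 37]
push(43) -> [29, 23, 46, 12, 36, 37, 43]

Final stack: [29, 23, 46, 12, 36, 37, 43]


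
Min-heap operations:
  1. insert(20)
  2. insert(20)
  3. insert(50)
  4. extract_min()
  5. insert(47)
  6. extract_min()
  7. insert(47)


insert(20) -> [20]
insert(20) -> [20, 20]
insert(50) -> [20, 20, 50]
extract_min()->20, [20, 50]
insert(47) -> [20, 50, 47]
extract_min()->20, [47, 50]
insert(47) -> [47, 50, 47]

Final heap: [47, 50, 47]


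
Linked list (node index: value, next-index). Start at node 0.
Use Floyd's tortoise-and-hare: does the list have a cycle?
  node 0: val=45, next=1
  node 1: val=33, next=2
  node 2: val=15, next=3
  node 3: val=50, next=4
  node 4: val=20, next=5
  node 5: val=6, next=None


Floyd's tortoise (slow, +1) and hare (fast, +2):
  init: slow=0, fast=0
  step 1: slow=1, fast=2
  step 2: slow=2, fast=4
  step 3: fast 4->5->None, no cycle

Cycle: no


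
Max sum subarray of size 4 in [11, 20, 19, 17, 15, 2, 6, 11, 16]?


[0:4]: 67
[1:5]: 71
[2:6]: 53
[3:7]: 40
[4:8]: 34
[5:9]: 35

Max: 71 at [1:5]


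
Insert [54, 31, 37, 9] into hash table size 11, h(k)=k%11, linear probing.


Insert 54: h=10 -> slot 10
Insert 31: h=9 -> slot 9
Insert 37: h=4 -> slot 4
Insert 9: h=9, 2 probes -> slot 0

Table: [9, None, None, None, 37, None, None, None, None, 31, 54]


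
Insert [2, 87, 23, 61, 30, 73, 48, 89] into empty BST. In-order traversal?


Insert 2: root
Insert 87: R from 2
Insert 23: R from 2 -> L from 87
Insert 61: R from 2 -> L from 87 -> R from 23
Insert 30: R from 2 -> L from 87 -> R from 23 -> L from 61
Insert 73: R from 2 -> L from 87 -> R from 23 -> R from 61
Insert 48: R from 2 -> L from 87 -> R from 23 -> L from 61 -> R from 30
Insert 89: R from 2 -> R from 87

In-order: [2, 23, 30, 48, 61, 73, 87, 89]


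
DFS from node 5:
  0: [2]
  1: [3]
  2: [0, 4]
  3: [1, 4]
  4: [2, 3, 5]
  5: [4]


Visit 5, push [4]
Visit 4, push [3, 2]
Visit 2, push [0]
Visit 0, push []
Visit 3, push [1]
Visit 1, push []

DFS order: [5, 4, 2, 0, 3, 1]


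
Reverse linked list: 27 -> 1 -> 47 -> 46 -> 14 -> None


Step 1: curr=27, set curr.next=prev(None) | reversed so far: 27
Step 2: curr=1, set curr.next=prev(27) | reversed so far: 1 -> 27
Step 3: curr=47, set curr.next=prev(1) | reversed so far: 47 -> 1 -> 27
Step 4: curr=46, set curr.next=prev(47) | reversed so far: 46 -> 47 -> 1 -> 27
Step 5: curr=14, set curr.next=prev(46) | reversed so far: 14 -> 46 -> 47 -> 1 -> 27

14 -> 46 -> 47 -> 1 -> 27 -> None


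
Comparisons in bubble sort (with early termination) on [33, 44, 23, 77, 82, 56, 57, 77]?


Algorithm: bubble sort (with early termination)
Input: [33, 44, 23, 77, 82, 56, 57, 77]
Sorted: [23, 33, 44, 56, 57, 77, 77, 82]

18


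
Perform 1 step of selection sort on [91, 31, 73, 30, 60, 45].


Initial: [91, 31, 73, 30, 60, 45]
Step 1: min=30 at 3
  Swap: [30, 31, 73, 91, 60, 45]

After 1 step: [30, 31, 73, 91, 60, 45]


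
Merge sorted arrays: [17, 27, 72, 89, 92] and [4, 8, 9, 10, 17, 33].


Take 4 from B
Take 8 from B
Take 9 from B
Take 10 from B
Take 17 from A
Take 17 from B
Take 27 from A
Take 33 from B

Merged: [4, 8, 9, 10, 17, 17, 27, 33, 72, 89, 92]


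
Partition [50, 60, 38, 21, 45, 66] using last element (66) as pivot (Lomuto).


Pivot: 66
  50 <= 66: advance i (no swap)
  60 <= 66: advance i (no swap)
  38 <= 66: advance i (no swap)
  21 <= 66: advance i (no swap)
  45 <= 66: advance i (no swap)
Place pivot at 5: [50, 60, 38, 21, 45, 66]

Partitioned: [50, 60, 38, 21, 45, 66]


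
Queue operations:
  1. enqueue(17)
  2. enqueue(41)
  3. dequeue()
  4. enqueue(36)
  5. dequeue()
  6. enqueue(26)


enqueue(17) -> [17]
enqueue(41) -> [17, 41]
dequeue()->17, [41]
enqueue(36) -> [41, 36]
dequeue()->41, [36]
enqueue(26) -> [36, 26]

Final queue: [36, 26]


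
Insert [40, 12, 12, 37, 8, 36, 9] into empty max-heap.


Insert 40: [40]
Insert 12: [40, 12]
Insert 12: [40, 12, 12]
Insert 37: [40, 37, 12, 12]
Insert 8: [40, 37, 12, 12, 8]
Insert 36: [40, 37, 36, 12, 8, 12]
Insert 9: [40, 37, 36, 12, 8, 12, 9]

Final heap: [40, 37, 36, 12, 8, 12, 9]


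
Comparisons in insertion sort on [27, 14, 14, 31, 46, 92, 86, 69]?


Algorithm: insertion sort
Input: [27, 14, 14, 31, 46, 92, 86, 69]
Sorted: [14, 14, 27, 31, 46, 69, 86, 92]

11


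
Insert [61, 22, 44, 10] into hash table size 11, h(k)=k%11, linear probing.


Insert 61: h=6 -> slot 6
Insert 22: h=0 -> slot 0
Insert 44: h=0, 1 probes -> slot 1
Insert 10: h=10 -> slot 10

Table: [22, 44, None, None, None, None, 61, None, None, None, 10]


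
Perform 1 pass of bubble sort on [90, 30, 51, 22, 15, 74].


Initial: [90, 30, 51, 22, 15, 74]
Pass 1: [30, 51, 22, 15, 74, 90] (5 swaps)

After 1 pass: [30, 51, 22, 15, 74, 90]


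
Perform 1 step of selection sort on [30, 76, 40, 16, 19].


Initial: [30, 76, 40, 16, 19]
Step 1: min=16 at 3
  Swap: [16, 76, 40, 30, 19]

After 1 step: [16, 76, 40, 30, 19]


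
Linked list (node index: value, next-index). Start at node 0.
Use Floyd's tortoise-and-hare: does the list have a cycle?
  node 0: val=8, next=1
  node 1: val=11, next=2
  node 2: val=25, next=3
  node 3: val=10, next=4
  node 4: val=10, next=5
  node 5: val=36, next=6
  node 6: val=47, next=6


Floyd's tortoise (slow, +1) and hare (fast, +2):
  init: slow=0, fast=0
  step 1: slow=1, fast=2
  step 2: slow=2, fast=4
  step 3: slow=3, fast=6
  step 4: slow=4, fast=6
  step 5: slow=5, fast=6
  step 6: slow=6, fast=6
  slow == fast at node 6: cycle detected

Cycle: yes
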